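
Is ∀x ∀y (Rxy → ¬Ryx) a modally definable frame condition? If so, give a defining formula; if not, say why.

Not definable by any modal formula

Modal frame validity is preserved under surjective bounded morphisms.
The 5-cycle (worlds 0,1,2,3,4 with 0→1→2→3→4→0) is asymmetric. Mapping every world to a single reflexive point • is a surjective bounded morphism, and the reflexive point is not asymmetric (R•• but asymmetry requires ¬R••).
So no modal formula (or set of formulas) defines exactly the asymmetric frames.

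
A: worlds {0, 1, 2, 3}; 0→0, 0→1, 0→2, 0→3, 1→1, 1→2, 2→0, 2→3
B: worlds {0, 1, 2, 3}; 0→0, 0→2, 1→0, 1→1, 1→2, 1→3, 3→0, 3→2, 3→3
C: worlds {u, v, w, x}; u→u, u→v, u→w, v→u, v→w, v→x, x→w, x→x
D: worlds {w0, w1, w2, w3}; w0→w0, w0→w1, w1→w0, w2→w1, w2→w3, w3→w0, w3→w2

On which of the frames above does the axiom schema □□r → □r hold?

A, B, C

This is the axiom for density; its first-order frame correspondent is ∀x ∀y (Rxy → ∃z (Rxz ∧ Rzy)).
A: holds.
B: holds.
C: holds.
D: fails — Rw3w2 but no z with Rw3z and Rzw2.
Valid on: A, B, C.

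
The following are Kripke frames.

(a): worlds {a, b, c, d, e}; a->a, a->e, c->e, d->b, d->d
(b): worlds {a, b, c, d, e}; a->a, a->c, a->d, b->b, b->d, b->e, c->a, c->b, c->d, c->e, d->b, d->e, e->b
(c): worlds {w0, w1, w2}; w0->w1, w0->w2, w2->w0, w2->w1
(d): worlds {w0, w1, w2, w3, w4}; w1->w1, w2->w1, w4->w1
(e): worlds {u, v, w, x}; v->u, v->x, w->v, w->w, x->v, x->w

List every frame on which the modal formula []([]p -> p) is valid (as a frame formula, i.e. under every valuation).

This is the axiom for shift-reflexivity; its first-order frame correspondent is forall x forall y (Rxy -> Ryy).
(a): fails — Rae but not Ree.
(b): fails — Rde but not Ree.
(c): fails — Rw0w1 but not Rw1w1.
(d): satisfies the condition.
(e): fails — Rvu but not Ruu.
Valid on: (d).

(d)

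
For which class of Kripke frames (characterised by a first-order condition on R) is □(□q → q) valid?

Suppose □(□q→q) is valid. Take Rxy and set V(q)={w : Ryw}. Then at y, □q holds; since □(□q→q) at x, □q→q at y, so q at y, i.e. Ryy.

shift-reflexivity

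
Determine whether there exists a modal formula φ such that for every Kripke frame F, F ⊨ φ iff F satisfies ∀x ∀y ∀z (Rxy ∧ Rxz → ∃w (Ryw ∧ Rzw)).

This is a Sahlqvist condition; the .2 axiom ◇□p → □◇p defines it.
Suppose ◇□p→□◇p is valid. Take Rxy, Rxz and set V(p)={w : Ryw}. Then □p at y so ◇□p at x, so □◇p at x, so ◇p at z, giving w with Rzw and Ryw.

Yes, by ◇□p → □◇p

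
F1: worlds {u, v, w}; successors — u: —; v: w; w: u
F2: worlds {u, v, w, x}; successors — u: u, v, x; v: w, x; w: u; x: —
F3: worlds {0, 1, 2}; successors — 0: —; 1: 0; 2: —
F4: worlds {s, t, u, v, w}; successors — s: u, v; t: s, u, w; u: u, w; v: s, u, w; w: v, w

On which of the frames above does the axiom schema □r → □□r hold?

Frame correspondent (Sahlqvist): ∀x ∀y ∀z (Rxy ∧ Ryz → Rxz) — i.e. transitivity.
F1: fails — Rvw and Rwu but not Rvu.
F2: fails — Ruv and Rvw but not Ruw.
F3: ✓.
F4: fails — Ruw and Rwv but not Ruv.

F3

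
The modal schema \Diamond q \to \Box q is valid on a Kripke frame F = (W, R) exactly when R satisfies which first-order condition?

Suppose ◇q→□q is valid. Take Rxy, Rxz and set V(q)={y}. Then ◇q at x, so □q at x, so q at z, i.e. z=y.
The converse is a direct semantic check.
So the correspondent is partial functionality.

partial functionality: \forall x \forall y \forall z (Rxy \wedge Rxz \to y = z)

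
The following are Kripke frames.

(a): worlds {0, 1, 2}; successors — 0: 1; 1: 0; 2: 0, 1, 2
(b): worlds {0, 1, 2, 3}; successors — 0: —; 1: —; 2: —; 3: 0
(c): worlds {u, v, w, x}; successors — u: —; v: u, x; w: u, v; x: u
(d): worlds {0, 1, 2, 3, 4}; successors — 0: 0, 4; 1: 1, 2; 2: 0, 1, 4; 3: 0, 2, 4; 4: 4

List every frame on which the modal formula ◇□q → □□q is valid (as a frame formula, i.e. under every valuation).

This is the axiom for a generalized confluence (Geach) condition; its first-order frame correspondent is ∀x ∀y ∀z ((xRy ∧ xR²z) → ∃w (yRw ∧ z = w)).
(a): fails — 2R0, 2R²0 but no w with 0Rw and 0=w.
(b): ✓.
(c): fails — vRu, vR²u but no t with uRt and u=t.
(d): fails — 0R4, 0R²0 but no w with 4Rw and 0=w.
Valid on: (b).

(b)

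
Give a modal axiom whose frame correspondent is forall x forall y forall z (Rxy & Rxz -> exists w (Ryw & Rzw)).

◇□s → □◇s

This is convergence; the standard corresponding axiom is .2: ◇□s → □◇s.
Suppose ◇□s→□◇s is valid. Take Rxy, Rxz and set V(s)={w : Ryw}. Then □s at y so ◇□s at x, so □◇s at x, so ◇s at z, giving w with Rzw and Ryw.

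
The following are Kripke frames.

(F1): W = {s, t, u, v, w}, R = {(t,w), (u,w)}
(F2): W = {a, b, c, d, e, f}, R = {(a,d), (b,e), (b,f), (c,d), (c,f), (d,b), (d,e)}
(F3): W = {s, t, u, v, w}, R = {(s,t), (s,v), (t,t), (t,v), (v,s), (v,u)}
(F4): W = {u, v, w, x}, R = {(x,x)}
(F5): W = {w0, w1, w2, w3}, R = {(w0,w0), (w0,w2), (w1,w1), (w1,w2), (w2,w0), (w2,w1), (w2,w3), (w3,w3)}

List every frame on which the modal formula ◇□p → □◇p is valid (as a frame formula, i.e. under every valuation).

(F4)

The schema corresponds to convergence: ∀x ∀y ∀z (Rxy ∧ Rxz → ∃w (Ryw ∧ Rzw)).
(F1): fails — Rtw and Rtw but w and w have no common successor.
(F2): fails — Rbf and Rbf but f and f have no common successor.
(F3): fails — Rsv and Rst but v and t have no common successor.
(F4): condition met.
(F5): fails — Rw2w1 and Rw2w3 but w1 and w3 have no common successor.
Valid on: (F4).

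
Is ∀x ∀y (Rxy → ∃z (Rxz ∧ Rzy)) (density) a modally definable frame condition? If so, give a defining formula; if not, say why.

This is a Sahlqvist condition; the C4 axiom □□q → □q defines it.

Yes, by □□q → □q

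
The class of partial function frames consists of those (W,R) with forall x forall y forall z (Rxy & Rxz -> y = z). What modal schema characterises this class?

◇r → □r

The condition is partial functionality. The CD schema ◇r → □r defines it.
Suppose ◇r→□r is valid. Take Rxy, Rxz and set V(r)={y}. Then ◇r at x, so □r at x, so r at z, i.e. z=y.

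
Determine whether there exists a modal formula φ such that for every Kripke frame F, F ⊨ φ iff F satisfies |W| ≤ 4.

No — not modally definable

If a class were modally definable it would be closed under disjoint unions (Goldblatt–Thomason).
Any modal formula valid on each of 5 disjoint one-world frames is valid on their disjoint union (validity is preserved under disjoint unions). Each one-world frame has |W|=1≤4, but the union has |W|=5.
So no modal formula (or set of formulas) defines exactly the |W|≤4 frames.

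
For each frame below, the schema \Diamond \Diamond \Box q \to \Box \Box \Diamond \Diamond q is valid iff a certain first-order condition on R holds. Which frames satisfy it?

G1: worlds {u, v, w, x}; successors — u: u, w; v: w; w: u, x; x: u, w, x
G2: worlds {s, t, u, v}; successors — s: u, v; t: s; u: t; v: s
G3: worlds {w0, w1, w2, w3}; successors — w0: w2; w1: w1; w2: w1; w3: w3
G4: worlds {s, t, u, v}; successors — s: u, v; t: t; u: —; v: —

G1, G3, G4

This is the axiom for a generalized confluence (Geach) condition; its first-order frame correspondent is \forall x \forall y \forall z ((x R^2 y \wedge x R^2 z) \to \exists w (yRw \wedge z R^2 w)).
G1: condition met.
G2: fails — sR²s, sR²s but no w with sRw and sR²w.
G3: condition met.
G4: condition met.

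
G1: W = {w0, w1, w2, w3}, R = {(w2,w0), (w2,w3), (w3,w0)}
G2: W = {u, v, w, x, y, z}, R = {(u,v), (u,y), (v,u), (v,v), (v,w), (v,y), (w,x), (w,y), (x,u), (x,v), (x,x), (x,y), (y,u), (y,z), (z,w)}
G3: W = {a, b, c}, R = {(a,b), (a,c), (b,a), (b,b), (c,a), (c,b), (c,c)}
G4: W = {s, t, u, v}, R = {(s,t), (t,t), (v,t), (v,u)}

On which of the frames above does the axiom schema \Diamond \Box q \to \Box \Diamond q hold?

The schema corresponds to convergence: \forall x \forall y \forall z (Rxy \wedge Rxz \to \exists w (Ryw \wedge Rzw)).
G1: fails — Rw2w0 and Rw2w0 but w0 and w0 have no common successor.
G2: fails — Rvw and Rvy but w and y have no common successor.
G3: ✓.
G4: fails — Rvt and Rvu but t and u have no common successor.
Valid on: G3.

G3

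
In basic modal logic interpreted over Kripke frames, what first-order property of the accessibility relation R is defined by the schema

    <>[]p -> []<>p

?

Suppose ◇□p→□◇p is valid. Take Rxy, Rxz and set V(p)={w : Ryw}. Then □p at y so ◇□p at x, so □◇p at x, so ◇p at z, giving w with Rzw and Ryw.
Conversely, any frame satisfying forall x forall y forall z (Rxy & Rxz -> exists w (Ryw & Rzw)) validates the schema.
Frame condition: forall x forall y forall z (Rxy & Rxz -> exists w (Ryw & Rzw)).

convergence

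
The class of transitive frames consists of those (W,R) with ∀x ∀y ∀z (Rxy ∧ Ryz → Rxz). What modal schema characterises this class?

A defining formula is □p → □□p (the 4 axiom).
Suppose □p→□□p is valid. Take Rxy, Ryz and set V(p)={w : Rxw}. Then □p at x, so □□p at x, so □p at y, so p at z, i.e. Rxz.

□p → □□p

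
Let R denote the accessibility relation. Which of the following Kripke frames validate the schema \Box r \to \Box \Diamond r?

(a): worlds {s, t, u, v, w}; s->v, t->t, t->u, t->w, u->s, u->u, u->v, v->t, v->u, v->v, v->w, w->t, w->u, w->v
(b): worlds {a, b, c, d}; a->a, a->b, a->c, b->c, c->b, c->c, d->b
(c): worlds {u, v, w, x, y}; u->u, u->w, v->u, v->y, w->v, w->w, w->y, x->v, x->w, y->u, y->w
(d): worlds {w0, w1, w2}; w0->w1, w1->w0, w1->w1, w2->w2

The schema corresponds to a generalized confluence (Geach) condition: \forall x \forall z (xRz \to \exists w (xRw \wedge zRw)).
(a): condition met.
(b): fails — dRb but no w with dRw and bRw.
(c): fails — xRv but no t with xRt and vRt.
(d): condition met.
Valid on: (a), (d).

(a), (d)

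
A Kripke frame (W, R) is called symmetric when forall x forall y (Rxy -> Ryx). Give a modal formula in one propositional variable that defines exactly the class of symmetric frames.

The condition is symmetry. The B schema ψ → □◇ψ defines it.
Suppose ψ→□◇ψ is valid. Take Rxy and set V(ψ)={x}. Then ψ at x, so □◇ψ at x, so ◇ψ at y, so some z with Ryz has ψ; z=x, i.e. Ryx.

ψ → □◇ψ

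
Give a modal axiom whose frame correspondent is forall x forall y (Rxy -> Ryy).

□(□q → q)

A defining formula is □(□q → q) (the T□ axiom).
Suppose □(□q→q) is valid. Take Rxy and set V(q)={w : Ryw}. Then at y, □q holds; since □(□q→q) at x, □q→q at y, so q at y, i.e. Ryy.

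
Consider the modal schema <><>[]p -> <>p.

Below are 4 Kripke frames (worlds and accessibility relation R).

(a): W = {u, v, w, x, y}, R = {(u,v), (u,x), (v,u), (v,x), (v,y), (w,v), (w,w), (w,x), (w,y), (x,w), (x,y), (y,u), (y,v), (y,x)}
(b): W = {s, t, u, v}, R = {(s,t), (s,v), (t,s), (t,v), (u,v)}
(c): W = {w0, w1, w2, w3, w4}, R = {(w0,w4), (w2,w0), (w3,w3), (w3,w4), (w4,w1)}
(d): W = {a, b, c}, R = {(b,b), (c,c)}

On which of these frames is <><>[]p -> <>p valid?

The schema corresponds to a generalized confluence (Geach) condition: forall x forall y (x R^2 y -> exists w (yRw & xRw)).
(a): fails — uR²x but no t with xRt and uRt.
(b): fails — sR²v but no w with vRw and sRw.
(c): fails — w0R²w1 but no w with w1Rw and w0Rw.
(d): condition met.
Valid on: (d).

(d)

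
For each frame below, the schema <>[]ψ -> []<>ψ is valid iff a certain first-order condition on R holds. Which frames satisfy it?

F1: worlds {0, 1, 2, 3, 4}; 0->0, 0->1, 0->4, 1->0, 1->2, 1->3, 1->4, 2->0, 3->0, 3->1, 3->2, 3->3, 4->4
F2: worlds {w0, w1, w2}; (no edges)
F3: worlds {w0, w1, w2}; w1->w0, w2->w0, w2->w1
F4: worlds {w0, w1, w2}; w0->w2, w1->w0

F2

Frame correspondent (Sahlqvist): forall x forall y forall z (Rxy & Rxz -> exists w (Ryw & Rzw)) — i.e. convergence.
F1: fails — R12 and R14 but 2 and 4 have no common successor.
F2: holds.
F3: fails — Rw1w0 and Rw1w0 but w0 and w0 have no common successor.
F4: fails — Rw0w2 and Rw0w2 but w2 and w2 have no common successor.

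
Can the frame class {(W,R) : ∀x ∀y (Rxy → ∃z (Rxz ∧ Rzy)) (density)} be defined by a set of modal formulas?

The condition is density. A defining modal formula is □□r → □r.

Yes — defined by □□r → □r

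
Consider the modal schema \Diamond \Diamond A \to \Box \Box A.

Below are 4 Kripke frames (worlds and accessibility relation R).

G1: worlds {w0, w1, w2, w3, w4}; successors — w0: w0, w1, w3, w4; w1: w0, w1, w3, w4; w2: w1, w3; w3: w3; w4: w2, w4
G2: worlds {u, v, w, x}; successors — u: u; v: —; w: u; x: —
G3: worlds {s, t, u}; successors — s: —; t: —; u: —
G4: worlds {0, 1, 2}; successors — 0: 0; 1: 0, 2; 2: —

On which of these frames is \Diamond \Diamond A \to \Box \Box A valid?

This is the axiom for a generalized confluence (Geach) condition; its first-order frame correspondent is \forall x \forall y \forall z ((x R^2 y \wedge x R^2 z) \to \exists w (y = w \wedge z = w)).
G1: fails — w0R²w0, w0R²w1 but w0 ≠ w1.
G2: ✓.
G3: ✓.
G4: ✓.

G2, G3, G4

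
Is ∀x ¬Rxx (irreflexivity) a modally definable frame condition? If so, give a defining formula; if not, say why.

No — not modally definable

Modal frame validity is preserved under surjective bounded morphisms.
The 3-cycle (worlds s,t,u with s→t→u→s) is irreflexive, and the map sending every world to a single reflexive point • is a surjective bounded morphism (forth: every edge maps to (•,•); back: every world has a successor). So any modal formula valid on the 3-cycle is also valid on the reflexive point, which is not irreflexive.
Hence irreflexivity is not modally definable.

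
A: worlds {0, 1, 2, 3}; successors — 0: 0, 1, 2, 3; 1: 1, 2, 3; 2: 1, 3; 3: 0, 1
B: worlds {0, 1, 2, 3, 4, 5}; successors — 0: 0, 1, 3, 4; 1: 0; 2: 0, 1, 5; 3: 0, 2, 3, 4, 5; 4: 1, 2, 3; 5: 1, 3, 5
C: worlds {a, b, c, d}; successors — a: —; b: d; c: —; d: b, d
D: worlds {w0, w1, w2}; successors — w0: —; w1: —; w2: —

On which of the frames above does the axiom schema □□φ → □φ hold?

A, B, C, D

The schema corresponds to density: ∀x ∀y (Rxy → ∃z (Rxz ∧ Rzy)).
A: satisfies the condition.
B: satisfies the condition.
C: satisfies the condition.
D: satisfies the condition.
Valid on: A, B, C, D.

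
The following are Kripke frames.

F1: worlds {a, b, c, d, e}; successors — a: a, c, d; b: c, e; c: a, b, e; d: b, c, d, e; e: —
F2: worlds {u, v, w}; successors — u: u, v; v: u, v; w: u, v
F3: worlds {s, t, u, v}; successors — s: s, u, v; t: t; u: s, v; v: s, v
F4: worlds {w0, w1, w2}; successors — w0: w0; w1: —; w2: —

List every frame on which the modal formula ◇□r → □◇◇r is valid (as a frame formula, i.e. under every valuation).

F2, F3, F4

Frame correspondent (Sahlqvist): ∀x ∀y ∀z ((xRy ∧ xRz) → ∃w (yRw ∧ zR²w)) — i.e. a generalized confluence (Geach) condition.
F1: fails — bRc, bRe but no w with cRw and eR²w.
F2: condition met.
F3: condition met.
F4: condition met.
Valid on: F2, F3, F4.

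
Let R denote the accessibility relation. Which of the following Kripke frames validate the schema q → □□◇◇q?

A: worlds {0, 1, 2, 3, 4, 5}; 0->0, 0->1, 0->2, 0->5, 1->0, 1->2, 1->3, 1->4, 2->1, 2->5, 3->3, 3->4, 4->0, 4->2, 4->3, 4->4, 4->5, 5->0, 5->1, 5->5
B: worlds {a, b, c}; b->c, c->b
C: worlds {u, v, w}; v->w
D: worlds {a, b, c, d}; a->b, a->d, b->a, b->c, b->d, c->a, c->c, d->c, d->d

B, C

This is the axiom for a generalized confluence (Geach) condition; its first-order frame correspondent is ∀x ∀z (xR²z → ∃w (x = w ∧ zR²w)).
A: fails — 1R²3 but no w with 1=w and 3R²w.
B: holds.
C: holds.
D: fails — bR²a but no w with b=w and aR²w.
Valid on: B, C.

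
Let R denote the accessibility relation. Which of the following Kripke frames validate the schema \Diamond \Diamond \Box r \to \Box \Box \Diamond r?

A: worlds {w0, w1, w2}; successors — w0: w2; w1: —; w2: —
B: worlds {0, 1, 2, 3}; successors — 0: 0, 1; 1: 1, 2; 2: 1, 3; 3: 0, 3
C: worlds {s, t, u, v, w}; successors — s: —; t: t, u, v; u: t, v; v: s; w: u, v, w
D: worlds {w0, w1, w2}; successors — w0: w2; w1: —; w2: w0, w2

Frame correspondent (Sahlqvist): \forall x \forall y \forall z ((x R^2 y \wedge x R^2 z) \to \exists w (yRw \wedge zRw)) — i.e. a generalized confluence (Geach) condition.
A: holds.
B: fails — 1R²1, 1R²3 but no w with 1Rw and 3Rw.
C: fails — tR²s, tR²s but no w* with sRw* and sRw*.
D: holds.

A, D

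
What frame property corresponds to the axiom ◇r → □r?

This schema is the CD axiom.
It corresponds to partial functionality: ∀x ∀y ∀z (Rxy ∧ Rxz → y = z).

partial functionality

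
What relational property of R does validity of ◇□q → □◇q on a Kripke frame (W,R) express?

Suppose ◇□q→□◇q is valid. Take Rxy, Rxz and set V(q)={w : Ryw}. Then □q at y so ◇□q at x, so □◇q at x, so ◇q at z, giving w with Rzw and Ryw.

convergence: ∀x ∀y ∀z (Rxy ∧ Rxz → ∃w (Ryw ∧ Rzw))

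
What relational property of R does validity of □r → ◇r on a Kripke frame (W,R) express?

Suppose □r→◇r is valid. At any x set V(r)=W. Then □r at x, so ◇r at x, so x has a successor.

seriality: ∀x ∃y Rxy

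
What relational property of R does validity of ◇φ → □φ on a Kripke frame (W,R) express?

partial functionality: ∀x ∀y ∀z (Rxy ∧ Rxz → y = z)

This schema is the CD axiom.
It corresponds to partial functionality: ∀x ∀y ∀z (Rxy ∧ Rxz → y = z).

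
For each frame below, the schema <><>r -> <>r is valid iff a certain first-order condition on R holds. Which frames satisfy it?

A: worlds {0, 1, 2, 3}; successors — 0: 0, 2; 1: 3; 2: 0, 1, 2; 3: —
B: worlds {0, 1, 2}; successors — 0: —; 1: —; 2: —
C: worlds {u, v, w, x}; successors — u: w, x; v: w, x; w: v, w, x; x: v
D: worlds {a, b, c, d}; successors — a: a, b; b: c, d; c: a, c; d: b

B

Frame correspondent (Sahlqvist): forall x forall y forall z (Rxy & Ryz -> Rxz) — i.e. transitivity.
A: fails — R02 and R21 but not R01.
B: satisfies the condition.
C: fails — Ruw and Rwv but not Ruv.
D: fails — Rbc and Rca but not Rba.
Valid on: B.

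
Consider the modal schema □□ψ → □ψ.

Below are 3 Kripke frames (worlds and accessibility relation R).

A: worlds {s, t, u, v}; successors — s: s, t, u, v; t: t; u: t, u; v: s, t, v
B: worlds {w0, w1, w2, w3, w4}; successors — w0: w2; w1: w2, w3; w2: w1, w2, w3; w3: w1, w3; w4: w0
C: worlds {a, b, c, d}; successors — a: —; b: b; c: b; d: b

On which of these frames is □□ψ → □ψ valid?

This is the axiom for density; its first-order frame correspondent is ∀x ∀y (Rxy → ∃z (Rxz ∧ Rzy)).
A: holds.
B: fails — Rw4w0 but no z with Rw4z and Rzw0.
C: holds.

A, C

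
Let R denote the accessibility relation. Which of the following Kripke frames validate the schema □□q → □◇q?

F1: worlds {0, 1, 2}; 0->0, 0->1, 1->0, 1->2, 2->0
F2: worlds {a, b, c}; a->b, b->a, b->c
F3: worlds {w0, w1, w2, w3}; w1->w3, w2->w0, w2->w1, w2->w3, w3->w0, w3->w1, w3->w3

The schema corresponds to a generalized confluence (Geach) condition: ∀x ∀z (xRz → ∃w (xR²w ∧ zRw)).
F1: satisfies the condition.
F2: fails — bRc but no w with bR²w and cRw.
F3: fails — w2Rw0 but no w with w2R²w and w0Rw.

F1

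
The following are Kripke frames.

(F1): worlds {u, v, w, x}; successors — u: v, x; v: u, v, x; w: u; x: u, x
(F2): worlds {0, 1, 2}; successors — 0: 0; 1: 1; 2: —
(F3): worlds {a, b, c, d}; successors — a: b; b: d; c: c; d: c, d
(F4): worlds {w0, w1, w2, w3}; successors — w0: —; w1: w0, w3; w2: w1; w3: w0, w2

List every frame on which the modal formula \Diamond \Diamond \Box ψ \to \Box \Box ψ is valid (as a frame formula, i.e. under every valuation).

The schema corresponds to a generalized confluence (Geach) condition: \forall x \forall y \forall z ((x R^2 y \wedge x R^2 z) \to \exists w (yRw \wedge z = w)).
(F1): fails — uR²u, uR²u but no t with uRt and u=t.
(F2): condition met.
(F3): fails — bR²c, bR²d but no w with cRw and d=w.
(F4): fails — w1R²w0, w1R²w0 but no w with w0Rw and w0=w.

(F2)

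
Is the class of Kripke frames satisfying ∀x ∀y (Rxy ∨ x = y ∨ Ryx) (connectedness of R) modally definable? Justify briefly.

Not modally definable

Modal frame validity is preserved under disjoint unions.
Take 4 disjoint single-world reflexive frames: each is trivially connected, but their disjoint union has 4 worlds with no edge between distinct components, so it is not connected.
So no modal formula (or set of formulas) defines exactly the connected frames.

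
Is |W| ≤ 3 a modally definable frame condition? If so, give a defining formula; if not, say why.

Any modally definable frame class is closed under disjoint unions.
Any modal formula valid on each of 4 disjoint one-world frames is valid on their disjoint union (validity is preserved under disjoint unions). Each one-world frame has |W|=1≤3, but the union has |W|=4.
So no modal formula (or set of formulas) defines exactly the |W|≤3 frames.

Not definable by any modal formula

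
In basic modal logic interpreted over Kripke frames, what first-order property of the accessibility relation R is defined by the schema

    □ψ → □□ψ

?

transitivity: ∀x ∀y ∀z (Rxy ∧ Ryz → Rxz)

Suppose □ψ→□□ψ is valid. Take Rxy, Ryz and set V(ψ)={w : Rxw}. Then □ψ at x, so □□ψ at x, so □ψ at y, so ψ at z, i.e. Rxz.
Conversely, on a frame with transitivity the schema holds at every world under every valuation.
So the correspondent is transitivity.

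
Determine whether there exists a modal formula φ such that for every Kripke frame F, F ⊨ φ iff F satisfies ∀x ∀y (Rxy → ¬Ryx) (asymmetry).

If a class were modally definable it would be closed under surjective bounded morphisms (Goldblatt–Thomason).
The 5-cycle (worlds s,t,u,v,w with s→t→u→v→w→s) is asymmetric. Mapping every world to a single reflexive point • is a surjective bounded morphism, and the reflexive point is not asymmetric (R•• but asymmetry requires ¬R••).
So the class is not modally definable.

Not definable by any modal formula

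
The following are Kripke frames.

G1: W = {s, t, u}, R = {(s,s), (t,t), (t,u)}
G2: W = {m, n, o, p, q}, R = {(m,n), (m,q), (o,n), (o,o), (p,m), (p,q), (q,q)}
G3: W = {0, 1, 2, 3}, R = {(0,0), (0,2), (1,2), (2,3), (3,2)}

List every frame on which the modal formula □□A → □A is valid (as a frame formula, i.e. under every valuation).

G1

Frame correspondent (Sahlqvist): ∀x ∀y (Rxy → ∃z (Rxz ∧ Rzy)) — i.e. density.
G1: holds.
G2: fails — Rpm but no z with Rpz and Rzm.
G3: fails — R32 but no z with R3z and Rz2.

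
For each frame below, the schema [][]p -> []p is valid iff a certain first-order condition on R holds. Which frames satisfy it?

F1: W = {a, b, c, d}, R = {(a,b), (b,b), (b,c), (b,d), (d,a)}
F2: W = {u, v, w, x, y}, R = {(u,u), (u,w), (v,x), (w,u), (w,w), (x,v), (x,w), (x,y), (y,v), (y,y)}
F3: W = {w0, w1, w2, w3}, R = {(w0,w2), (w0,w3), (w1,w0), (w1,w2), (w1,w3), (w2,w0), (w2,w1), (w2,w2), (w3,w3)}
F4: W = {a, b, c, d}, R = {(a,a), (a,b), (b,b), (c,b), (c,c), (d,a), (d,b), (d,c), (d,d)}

F3, F4

Frame correspondent (Sahlqvist): forall x forall y (Rxy -> exists z (Rxz & Rzy)) — i.e. density.
F1: fails — Rda but no z with Rdz and Rza.
F2: fails — Rvx but no z with Rvz and Rzx.
F3: condition met.
F4: condition met.
Valid on: F3, F4.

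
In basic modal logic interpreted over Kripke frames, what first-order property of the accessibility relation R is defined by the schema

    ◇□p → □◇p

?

convergence: ∀x ∀y ∀z (Rxy ∧ Rxz → ∃w (Ryw ∧ Rzw))

Suppose ◇□p→□◇p is valid. Take Rxy, Rxz and set V(p)={w : Ryw}. Then □p at y so ◇□p at x, so □◇p at x, so ◇p at z, giving w with Rzw and Ryw.
Conversely, any frame satisfying ∀x ∀y ∀z (Rxy ∧ Rxz → ∃w (Ryw ∧ Rzw)) validates the schema.
So the correspondent is convergence.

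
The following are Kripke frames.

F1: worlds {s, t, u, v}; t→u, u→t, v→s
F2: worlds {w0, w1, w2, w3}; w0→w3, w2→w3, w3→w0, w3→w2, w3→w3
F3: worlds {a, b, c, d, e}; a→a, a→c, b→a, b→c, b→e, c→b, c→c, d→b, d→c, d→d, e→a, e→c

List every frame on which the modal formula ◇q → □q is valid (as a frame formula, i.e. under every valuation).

F1

This is the axiom for partial functionality; its first-order frame correspondent is ∀x ∀y ∀z (Rxy ∧ Rxz → y = z).
F1: satisfies the condition.
F2: fails — w3 sees both w0 and w2.
F3: fails — a sees both a and c.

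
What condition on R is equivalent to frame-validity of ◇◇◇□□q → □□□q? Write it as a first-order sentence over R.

This is a Sahlqvist (Geach-type) schema ◇^3□^2q → □^3◇^0q.
Minimal-valuation argument: fix x; take any y with xR^3y and any z with xR^3z. Set V(q) to the set of worlds R-reachable from y in exactly 2 steps. Then □^2q holds at y, so the antecedent holds at x; validity forces ◇^0q at z, giving a w with zR^0w and yR^2w.
First-order correspondent: ∀x ∀y ∀z ((xR³y ∧ xR³z) → ∃w (yR²w ∧ z = w)).

∀x ∀y ∀z ((xR³y ∧ xR³z) → ∃w (yR²w ∧ z = w))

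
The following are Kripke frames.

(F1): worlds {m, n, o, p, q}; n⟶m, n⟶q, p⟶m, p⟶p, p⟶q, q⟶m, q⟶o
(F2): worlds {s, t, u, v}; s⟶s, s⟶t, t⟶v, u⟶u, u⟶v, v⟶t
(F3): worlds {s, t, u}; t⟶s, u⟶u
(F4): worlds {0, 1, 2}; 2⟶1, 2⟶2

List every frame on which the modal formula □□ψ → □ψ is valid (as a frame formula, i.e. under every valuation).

(F4)

The schema corresponds to density: ∀x ∀y (Rxy → ∃z (Rxz ∧ Rzy)).
(F1): fails — Rnq but no z with Rnz and Rzq.
(F2): fails — Rtv but no z with Rtz and Rzv.
(F3): fails — Rts but no z with Rtz and Rzs.
(F4): satisfies the condition.
Valid on: (F4).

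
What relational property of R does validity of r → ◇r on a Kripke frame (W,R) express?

Equivalently (dual form): □r → r.
Suppose □r→r is valid. At any x set V(r)={w : Rxw}. Then □r holds at x, so r holds at x, i.e. Rxx.

reflexivity: ∀x Rxx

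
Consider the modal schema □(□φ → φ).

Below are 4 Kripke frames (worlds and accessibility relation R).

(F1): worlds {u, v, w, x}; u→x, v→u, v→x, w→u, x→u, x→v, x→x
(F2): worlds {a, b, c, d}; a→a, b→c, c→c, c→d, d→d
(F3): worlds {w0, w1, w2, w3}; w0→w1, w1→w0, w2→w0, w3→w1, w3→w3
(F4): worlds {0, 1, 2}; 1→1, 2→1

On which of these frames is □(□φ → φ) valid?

(F2), (F4)

The schema corresponds to shift-reflexivity: ∀x ∀y (Rxy → Ryy).
(F1): fails — Rwu but not Ruu.
(F2): condition met.
(F3): fails — Rw1w0 but not Rw0w0.
(F4): condition met.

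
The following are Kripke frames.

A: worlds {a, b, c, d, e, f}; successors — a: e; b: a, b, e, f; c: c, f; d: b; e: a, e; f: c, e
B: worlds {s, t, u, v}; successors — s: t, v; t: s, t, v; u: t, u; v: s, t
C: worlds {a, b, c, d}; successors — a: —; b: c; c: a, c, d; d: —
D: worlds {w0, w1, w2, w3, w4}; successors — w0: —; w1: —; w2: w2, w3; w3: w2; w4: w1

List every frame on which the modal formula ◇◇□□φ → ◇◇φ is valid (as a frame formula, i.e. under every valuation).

Frame correspondent (Sahlqvist): ∀x ∀y (xR²y → ∃w (yR²w ∧ xR²w)) — i.e. a generalized confluence (Geach) condition.
A: satisfies the condition.
B: satisfies the condition.
C: fails — bR²a but no w with aR²w and bR²w.
D: satisfies the condition.
Valid on: A, B, D.

A, B, D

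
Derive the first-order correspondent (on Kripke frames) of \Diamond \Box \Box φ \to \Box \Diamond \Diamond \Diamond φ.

This is a Sahlqvist (Geach-type) schema ◇^1□^2φ → □^1◇^3φ.
First-order correspondent: \forall x \forall y \forall z ((xRy \wedge xRz) \to \exists w (y R^2 w \wedge z R^3 w)).

\forall x \forall y \forall z ((xRy \wedge xRz) \to \exists w (y R^2 w \wedge z R^3 w))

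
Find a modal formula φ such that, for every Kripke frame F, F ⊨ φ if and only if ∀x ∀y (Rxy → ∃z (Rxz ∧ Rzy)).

□□p → □p

This is density; the standard corresponding axiom is C4: □□p → □p.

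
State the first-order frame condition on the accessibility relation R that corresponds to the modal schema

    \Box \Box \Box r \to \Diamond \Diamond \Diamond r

\forall x \exists w (x R^3 w \wedge x R^3 w)

This is a Sahlqvist (Geach-type) schema ◇^0□^3r → □^0◇^3r.
First-order correspondent: \forall x \exists w (x R^3 w \wedge x R^3 w).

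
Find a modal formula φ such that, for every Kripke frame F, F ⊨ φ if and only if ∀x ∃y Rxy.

A defining formula is □p → ◇p (the D axiom).
Suppose □p→◇p is valid. At any x set V(p)=W. Then □p at x, so ◇p at x, so x has a successor.

□p → ◇p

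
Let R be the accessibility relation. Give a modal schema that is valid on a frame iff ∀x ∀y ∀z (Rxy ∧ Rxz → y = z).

◇r → □r

This is partial functionality; the standard corresponding axiom is CD: ◇r → □r.
Suppose ◇r→□r is valid. Take Rxy, Rxz and set V(r)={y}. Then ◇r at x, so □r at x, so r at z, i.e. z=y.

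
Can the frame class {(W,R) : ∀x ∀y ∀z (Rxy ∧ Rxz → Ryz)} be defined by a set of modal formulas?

The condition is the Euclidean property. A defining modal formula is ◇q → □◇q.
Suppose ◇q→□◇q is valid. Take Rxy, Rxz and set V(q)={y}. Then ◇q at x, so □◇q at x, so ◇q at z, so some w with Rzw has q; w=y, i.e. Rzy. By symmetry of the argument, Ryz.

Definable; ◇q → □◇q defines it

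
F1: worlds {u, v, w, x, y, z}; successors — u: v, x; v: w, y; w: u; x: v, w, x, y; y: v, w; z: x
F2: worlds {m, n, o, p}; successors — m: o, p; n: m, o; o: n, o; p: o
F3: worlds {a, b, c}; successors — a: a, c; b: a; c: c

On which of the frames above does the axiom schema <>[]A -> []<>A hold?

F2, F3

Frame correspondent (Sahlqvist): forall x forall y forall z (Rxy & Rxz -> exists w (Ryw & Rzw)) — i.e. convergence.
F1: fails — Rvw and Rvy but w and y have no common successor.
F2: satisfies the condition.
F3: satisfies the condition.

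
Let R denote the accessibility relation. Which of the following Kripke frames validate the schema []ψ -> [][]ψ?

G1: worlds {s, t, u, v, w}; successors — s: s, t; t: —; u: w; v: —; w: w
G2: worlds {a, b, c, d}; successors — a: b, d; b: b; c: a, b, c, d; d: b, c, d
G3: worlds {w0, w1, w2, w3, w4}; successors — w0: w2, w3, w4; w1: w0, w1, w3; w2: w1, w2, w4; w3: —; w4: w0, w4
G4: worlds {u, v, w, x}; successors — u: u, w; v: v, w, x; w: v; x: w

The schema corresponds to transitivity: forall x forall y forall z (Rxy & Ryz -> Rxz).
G1: satisfies the condition.
G2: fails — Rdc and Rca but not Rda.
G3: fails — Rw1w0 and Rw0w4 but not Rw1w4.
G4: fails — Rxw and Rwv but not Rxv.

G1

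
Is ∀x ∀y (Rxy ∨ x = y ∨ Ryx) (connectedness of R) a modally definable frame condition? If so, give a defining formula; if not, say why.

Modal frame validity is preserved under disjoint unions.
Take 3 disjoint single-world reflexive frames: each is trivially connected, but their disjoint union has 3 worlds with no edge between distinct components, so it is not connected.
So the class is not modally definable.

No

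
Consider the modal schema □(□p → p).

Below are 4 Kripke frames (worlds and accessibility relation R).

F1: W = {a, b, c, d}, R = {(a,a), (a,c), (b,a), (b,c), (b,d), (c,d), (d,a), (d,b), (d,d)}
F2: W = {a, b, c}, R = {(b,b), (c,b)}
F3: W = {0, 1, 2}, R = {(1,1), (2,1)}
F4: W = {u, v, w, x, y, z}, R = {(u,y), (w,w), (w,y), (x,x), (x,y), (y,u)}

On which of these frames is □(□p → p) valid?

F2, F3

This is the axiom for shift-reflexivity; its first-order frame correspondent is ∀x ∀y (Rxy → Ryy).
F1: fails — Rbc but not Rcc.
F2: satisfies the condition.
F3: satisfies the condition.
F4: fails — Rwy but not Ryy.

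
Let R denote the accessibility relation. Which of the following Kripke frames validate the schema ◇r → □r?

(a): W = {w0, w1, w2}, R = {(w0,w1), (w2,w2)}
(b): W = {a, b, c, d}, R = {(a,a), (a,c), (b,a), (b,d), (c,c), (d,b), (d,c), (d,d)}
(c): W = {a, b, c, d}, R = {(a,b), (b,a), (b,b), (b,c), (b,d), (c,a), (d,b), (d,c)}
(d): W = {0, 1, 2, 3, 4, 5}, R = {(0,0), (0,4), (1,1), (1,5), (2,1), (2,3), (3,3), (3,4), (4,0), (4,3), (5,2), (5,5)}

(a)

This is the axiom for partial functionality; its first-order frame correspondent is ∀x ∀y ∀z (Rxy ∧ Rxz → y = z).
(a): holds.
(b): fails — a sees both a and c.
(c): fails — b sees both a and b.
(d): fails — 0 sees both 0 and 4.
Valid on: (a).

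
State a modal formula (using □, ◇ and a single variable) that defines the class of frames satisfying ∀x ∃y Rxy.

□q → ◇q

A defining formula is □q → ◇q (the D axiom).
Suppose □q→◇q is valid. At any x set V(q)=W. Then □q at x, so ◇q at x, so x has a successor.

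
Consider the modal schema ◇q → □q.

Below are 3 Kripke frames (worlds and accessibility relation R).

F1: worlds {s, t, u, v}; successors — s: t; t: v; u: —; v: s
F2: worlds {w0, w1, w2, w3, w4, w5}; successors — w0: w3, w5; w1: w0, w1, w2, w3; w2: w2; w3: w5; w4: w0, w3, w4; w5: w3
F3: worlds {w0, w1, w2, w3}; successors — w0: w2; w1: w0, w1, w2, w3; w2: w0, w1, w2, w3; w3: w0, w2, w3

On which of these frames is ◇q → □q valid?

The schema corresponds to partial functionality: ∀x ∀y ∀z (Rxy ∧ Rxz → y = z).
F1: ✓.
F2: fails — w0 sees both w3 and w5.
F3: fails — w1 sees both w0 and w1.
Valid on: F1.

F1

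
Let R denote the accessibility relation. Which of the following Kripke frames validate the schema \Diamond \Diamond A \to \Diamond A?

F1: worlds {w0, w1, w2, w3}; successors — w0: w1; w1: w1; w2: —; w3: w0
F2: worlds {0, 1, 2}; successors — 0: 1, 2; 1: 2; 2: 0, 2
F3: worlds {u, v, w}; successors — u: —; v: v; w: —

The schema corresponds to transitivity: \forall x \forall y \forall z (Rxy \wedge Ryz \to Rxz).
F1: fails — Rw3w0 and Rw0w1 but not Rw3w1.
F2: fails — R02 and R20 but not R00.
F3: ✓.

F3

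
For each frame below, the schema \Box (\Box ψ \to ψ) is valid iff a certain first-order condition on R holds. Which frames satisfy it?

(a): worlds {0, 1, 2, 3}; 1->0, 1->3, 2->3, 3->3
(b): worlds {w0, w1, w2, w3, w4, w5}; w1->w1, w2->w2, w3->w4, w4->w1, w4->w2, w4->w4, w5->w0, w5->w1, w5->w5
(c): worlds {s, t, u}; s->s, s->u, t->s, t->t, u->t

The schema corresponds to shift-reflexivity: \forall x \forall y (Rxy \to Ryy).
(a): fails — R10 but not R00.
(b): fails — Rw5w0 but not Rw0w0.
(c): fails — Rsu but not Ruu.
Valid on no frame.

none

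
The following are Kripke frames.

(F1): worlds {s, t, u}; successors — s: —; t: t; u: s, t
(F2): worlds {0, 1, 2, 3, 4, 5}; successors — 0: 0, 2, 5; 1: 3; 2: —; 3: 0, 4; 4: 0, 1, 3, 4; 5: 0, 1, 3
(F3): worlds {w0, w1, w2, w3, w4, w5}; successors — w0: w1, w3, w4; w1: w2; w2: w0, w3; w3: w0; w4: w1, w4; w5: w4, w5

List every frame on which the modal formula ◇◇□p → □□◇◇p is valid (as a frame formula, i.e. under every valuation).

(F1)

The schema corresponds to a generalized confluence (Geach) condition: ∀x ∀y ∀z ((xR²y ∧ xR²z) → ∃w (yRw ∧ zR²w)).
(F1): ✓.
(F2): fails — 0R²0, 0R²2 but no w with 0Rw and 2R²w.
(F3): fails — w0R²w1, w0R²w1 but no w with w1Rw and w1R²w.
Valid on: (F1).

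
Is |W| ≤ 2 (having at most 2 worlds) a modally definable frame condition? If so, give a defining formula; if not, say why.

No

If a class were modally definable it would be closed under disjoint unions (Goldblatt–Thomason).
Any modal formula valid on each of 3 disjoint one-world frames is valid on their disjoint union (validity is preserved under disjoint unions). Each one-world frame has |W|=1≤2, but the union has |W|=3.
So no modal formula (or set of formulas) defines exactly the |W|≤2 frames.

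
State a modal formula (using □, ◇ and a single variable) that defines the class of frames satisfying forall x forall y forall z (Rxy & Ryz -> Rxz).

□p → □□p

The condition is transitivity. The 4 schema □p → □□p defines it.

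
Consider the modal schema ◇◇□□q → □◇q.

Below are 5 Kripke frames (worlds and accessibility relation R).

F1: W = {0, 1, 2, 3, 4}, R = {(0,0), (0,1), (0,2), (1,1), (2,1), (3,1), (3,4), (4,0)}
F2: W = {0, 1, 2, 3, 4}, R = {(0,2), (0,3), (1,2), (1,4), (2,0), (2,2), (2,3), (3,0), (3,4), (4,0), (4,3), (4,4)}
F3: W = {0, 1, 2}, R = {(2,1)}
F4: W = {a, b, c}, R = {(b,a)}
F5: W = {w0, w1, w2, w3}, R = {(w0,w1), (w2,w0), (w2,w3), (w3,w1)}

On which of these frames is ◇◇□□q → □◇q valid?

This is the axiom for a generalized confluence (Geach) condition; its first-order frame correspondent is ∀x ∀y ∀z ((xR²y ∧ xRz) → ∃w (yR²w ∧ zRw)).
F1: fails — 3R²1, 3R4 but no w with 1R²w and 4Rw.
F2: condition met.
F3: condition met.
F4: condition met.
F5: fails — w2R²w1, w2Rw0 but no w with w1R²w and w0Rw.

F2, F3, F4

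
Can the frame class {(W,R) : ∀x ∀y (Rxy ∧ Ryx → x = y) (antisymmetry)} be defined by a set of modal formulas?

Any modally definable frame class is closed under surjective bounded morphisms.
The 8-cycle (worlds 0,1,2,3,4,5,6,7 with 0→1→2→3→4→5→6→7→0) is antisymmetric. Sending even-indexed worlds to • and odd-indexed worlds to ∘ is a surjective bounded morphism onto the two-world frame with •↔∘, which is not antisymmetric.
So no modal formula (or set of formulas) defines exactly the antisymmetric frames.

No — not modally definable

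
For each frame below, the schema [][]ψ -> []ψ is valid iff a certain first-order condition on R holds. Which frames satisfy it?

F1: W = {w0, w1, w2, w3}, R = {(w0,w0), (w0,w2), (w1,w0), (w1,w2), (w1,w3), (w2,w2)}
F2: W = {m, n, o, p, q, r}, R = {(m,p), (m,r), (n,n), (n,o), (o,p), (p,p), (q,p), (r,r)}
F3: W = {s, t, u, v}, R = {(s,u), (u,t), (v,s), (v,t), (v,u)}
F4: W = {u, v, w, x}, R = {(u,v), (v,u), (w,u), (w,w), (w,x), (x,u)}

F2

The schema corresponds to density: forall x forall y (Rxy -> exists z (Rxz & Rzy)).
F1: fails — Rw1w3 but no z with Rw1z and Rzw3.
F2: condition met.
F3: fails — Rut but no z with Ruz and Rzt.
F4: fails — Ruv but no z with Ruz and Rzv.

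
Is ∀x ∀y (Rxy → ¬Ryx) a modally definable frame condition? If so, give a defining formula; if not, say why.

Not definable by any modal formula

Any modally definable frame class is closed under surjective bounded morphisms.
The 4-cycle (worlds w0,w1,w2,w3 with w0→w1→w2→w3→w0) is asymmetric. Mapping every world to a single reflexive point • is a surjective bounded morphism, and the reflexive point is not asymmetric (R•• but asymmetry requires ¬R••).
So the class is not modally definable.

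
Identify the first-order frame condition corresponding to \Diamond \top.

◇⊤ holds at w iff w has a successor, so frame-validity of ◇⊤ is exactly seriality. Equivalently via □q → ◇q:
Suppose □q→◇q is valid. At any x set V(q)=W. Then □q at x, so ◇q at x, so x has a successor.
Conversely, any frame satisfying \forall x \exists y Rxy validates the schema.
Frame condition: \forall x \exists y Rxy.

seriality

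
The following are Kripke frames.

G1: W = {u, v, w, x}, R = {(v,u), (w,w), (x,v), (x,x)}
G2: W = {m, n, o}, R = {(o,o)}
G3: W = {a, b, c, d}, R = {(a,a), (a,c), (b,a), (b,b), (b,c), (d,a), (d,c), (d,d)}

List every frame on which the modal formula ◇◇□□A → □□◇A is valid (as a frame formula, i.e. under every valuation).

The schema corresponds to a generalized confluence (Geach) condition: ∀x ∀y ∀z ((xR²y ∧ xR²z) → ∃w (yR²w ∧ zRw)).
G1: fails — xR²u, xR²u but no t with uR²t and uRt.
G2: satisfies the condition.
G3: fails — aR²a, aR²c but no w with aR²w and cRw.

G2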